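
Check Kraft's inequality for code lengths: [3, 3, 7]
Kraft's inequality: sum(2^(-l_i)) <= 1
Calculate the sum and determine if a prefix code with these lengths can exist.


Sum = 2^(-3) + 2^(-3) + 2^(-7)
    = 0.125 + 0.125 + 0.0078125
    = 33/128 = 0.2578125
Since 0.2578125 <= 1, Kraft's inequality IS satisfied.
A prefix code with these lengths CAN exist.

Kraft sum = 0.2578125. Satisfied.


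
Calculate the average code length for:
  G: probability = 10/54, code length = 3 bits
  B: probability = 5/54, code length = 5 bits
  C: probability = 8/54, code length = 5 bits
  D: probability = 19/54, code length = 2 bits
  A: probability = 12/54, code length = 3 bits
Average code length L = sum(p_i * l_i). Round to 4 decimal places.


Weighted contributions p_i * l_i:
  G: (10/54) * 3 = 30/54
  B: (5/54) * 5 = 25/54
  C: (8/54) * 5 = 40/54
  D: (19/54) * 2 = 38/54
  A: (12/54) * 3 = 36/54
Sum = (30 + 25 + 40 + 38 + 36)/54 = 169/54

L = 169/54 = 3.1296 bits/symbol


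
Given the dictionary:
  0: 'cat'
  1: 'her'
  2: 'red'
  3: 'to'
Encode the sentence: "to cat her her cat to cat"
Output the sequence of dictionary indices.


Look up each word in the dictionary:
  'to' -> 3
  'cat' -> 0
  'her' -> 1
  'her' -> 1
  'cat' -> 0
  'to' -> 3
  'cat' -> 0

Encoded: [3, 0, 1, 1, 0, 3, 0]


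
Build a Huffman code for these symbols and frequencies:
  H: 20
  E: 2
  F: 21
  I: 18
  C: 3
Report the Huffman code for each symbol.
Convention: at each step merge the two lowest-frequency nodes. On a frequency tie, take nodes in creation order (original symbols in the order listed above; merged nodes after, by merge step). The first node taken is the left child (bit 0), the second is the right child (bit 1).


Huffman tree construction:
Step 1: Merge E(2) + C(3) = 5
Step 2: Merge (E+C)(5) + I(18) = 23
Step 3: Merge H(20) + F(21) = 41
Step 4: Merge ((E+C)+I)(23) + (H+F)(41) = 64
Read each symbol's code off the tree from the root (left child = 0, right child = 1).

Codes:
  H: 10 (length 2)
  E: 000 (length 3)
  F: 11 (length 2)
  I: 01 (length 2)
  C: 001 (length 3)
Average code length: 133/64 = 2.0781 bits/symbol


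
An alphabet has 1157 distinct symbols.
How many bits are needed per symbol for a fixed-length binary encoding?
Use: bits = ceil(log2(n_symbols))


log2(1157) = 10.1762
Bracket: 2^10 = 1024 < 1157 <= 2^11 = 2048
So ceil(log2(1157)) = 11

bits = ceil(log2(1157)) = ceil(10.1762) = 11 bits


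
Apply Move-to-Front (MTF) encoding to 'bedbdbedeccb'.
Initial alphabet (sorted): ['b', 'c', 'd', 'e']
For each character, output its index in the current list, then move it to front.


MTF encoding:
'b': index 0 in ['b', 'c', 'd', 'e'] -> ['b', 'c', 'd', 'e']
'e': index 3 in ['b', 'c', 'd', 'e'] -> ['e', 'b', 'c', 'd']
'd': index 3 in ['e', 'b', 'c', 'd'] -> ['d', 'e', 'b', 'c']
'b': index 2 in ['d', 'e', 'b', 'c'] -> ['b', 'd', 'e', 'c']
'd': index 1 in ['b', 'd', 'e', 'c'] -> ['d', 'b', 'e', 'c']
'b': index 1 in ['d', 'b', 'e', 'c'] -> ['b', 'd', 'e', 'c']
'e': index 2 in ['b', 'd', 'e', 'c'] -> ['e', 'b', 'd', 'c']
'd': index 2 in ['e', 'b', 'd', 'c'] -> ['d', 'e', 'b', 'c']
'e': index 1 in ['d', 'e', 'b', 'c'] -> ['e', 'd', 'b', 'c']
'c': index 3 in ['e', 'd', 'b', 'c'] -> ['c', 'e', 'd', 'b']
'c': index 0 in ['c', 'e', 'd', 'b'] -> ['c', 'e', 'd', 'b']
'b': index 3 in ['c', 'e', 'd', 'b'] -> ['b', 'c', 'e', 'd']


Output: [0, 3, 3, 2, 1, 1, 2, 2, 1, 3, 0, 3]


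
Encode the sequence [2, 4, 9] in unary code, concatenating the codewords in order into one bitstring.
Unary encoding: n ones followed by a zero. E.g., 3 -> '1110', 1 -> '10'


Encode each number as n ones followed by a terminating 0:
  2 -> 110 (3 bits)
  4 -> 11110 (5 bits)
  9 -> 1111111110 (10 bits)
Total length = 3 + 5 + 10 = 18 bits.

Unary([2, 4, 9]) = 110111101111111110 (18 bits)


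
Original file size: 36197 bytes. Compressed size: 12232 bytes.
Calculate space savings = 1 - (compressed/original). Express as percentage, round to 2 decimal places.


ratio = compressed/original = 12232/36197 = 0.337929
savings = 1 - ratio = 1 - 0.337929 = 0.662071
as a percentage: 0.662071 * 100 = 66.21%

Space savings = 1 - 12232/36197 = 66.21%


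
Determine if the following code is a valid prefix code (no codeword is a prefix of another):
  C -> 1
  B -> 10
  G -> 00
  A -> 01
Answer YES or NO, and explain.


Checking each pair (does one codeword prefix another?):
  C='1' vs B='10': prefix -- VIOLATION

NO -- this is NOT a valid prefix code. C (1) is a prefix of B (10).


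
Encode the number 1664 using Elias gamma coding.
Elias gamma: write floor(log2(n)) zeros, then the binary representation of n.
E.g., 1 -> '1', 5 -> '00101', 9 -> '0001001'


num_bits = floor(log2(1664)) + 1 = 11
leading_zeros = num_bits - 1 = 10
binary(1664) = 11010000000

Elias gamma(1664) = '0000000000' + '11010000000' = 000000000011010000000 (21 bits)


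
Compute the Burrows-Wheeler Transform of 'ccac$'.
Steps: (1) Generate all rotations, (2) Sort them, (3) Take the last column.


Rotations (sorted):
  0: $ccac -> last char: c
  1: ac$cc -> last char: c
  2: c$cca -> last char: a
  3: cac$c -> last char: c
  4: ccac$ -> last char: $


BWT = ccac$


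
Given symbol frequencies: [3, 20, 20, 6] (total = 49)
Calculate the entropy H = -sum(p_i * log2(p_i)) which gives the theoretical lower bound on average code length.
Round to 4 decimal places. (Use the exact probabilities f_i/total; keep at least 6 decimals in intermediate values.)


Per-symbol terms -p_i * log2(p_i) with p_i = f_i/49:
  p = 3/49 = 0.061224: log2(p) = -4.029747, -p*log2(p) = 0.246719
  p = 20/49 = 0.408163: log2(p) = -1.292782, -p*log2(p) = 0.527666
  p = 20/49 = 0.408163: log2(p) = -1.292782, -p*log2(p) = 0.527666
  p = 6/49 = 0.122449: log2(p) = -3.029747, -p*log2(p) = 0.370989
H = 0.246719 + 0.527666 + 0.527666 + 0.370989 = 1.673040

H = 1.673 bits/symbol


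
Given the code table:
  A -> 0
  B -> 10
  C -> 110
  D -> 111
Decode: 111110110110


Decoding:
111 -> D
110 -> C
110 -> C
110 -> C


Result: DCCC


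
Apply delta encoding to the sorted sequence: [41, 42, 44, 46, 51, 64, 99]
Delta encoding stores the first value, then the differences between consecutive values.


First value: 41
Deltas:
  42 - 41 = 1
  44 - 42 = 2
  46 - 44 = 2
  51 - 46 = 5
  64 - 51 = 13
  99 - 64 = 35


Delta encoded: [41, 1, 2, 2, 5, 13, 35]


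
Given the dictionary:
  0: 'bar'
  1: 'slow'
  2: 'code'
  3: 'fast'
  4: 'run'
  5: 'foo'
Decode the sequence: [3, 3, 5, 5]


Look up each index in the dictionary:
  3 -> 'fast'
  3 -> 'fast'
  5 -> 'foo'
  5 -> 'foo'

Decoded: "fast fast foo foo"


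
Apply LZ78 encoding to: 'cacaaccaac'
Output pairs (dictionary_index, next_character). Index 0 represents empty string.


LZ78 encoding steps:
Dictionary: {0: ''}
Step 1: w='' (idx 0), next='c' -> output (0, 'c'), add 'c' as idx 1
Step 2: w='' (idx 0), next='a' -> output (0, 'a'), add 'a' as idx 2
Step 3: w='c' (idx 1), next='a' -> output (1, 'a'), add 'ca' as idx 3
Step 4: w='a' (idx 2), next='c' -> output (2, 'c'), add 'ac' as idx 4
Step 5: w='ca' (idx 3), next='a' -> output (3, 'a'), add 'caa' as idx 5
Step 6: w='c' (idx 1), end of input -> output (1, '')


Encoded: [(0, 'c'), (0, 'a'), (1, 'a'), (2, 'c'), (3, 'a'), (1, '')]


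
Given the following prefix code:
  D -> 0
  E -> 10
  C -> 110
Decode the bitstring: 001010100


Decoding step by step:
Bits 0 -> D
Bits 0 -> D
Bits 10 -> E
Bits 10 -> E
Bits 10 -> E
Bits 0 -> D


Decoded message: DDEEED


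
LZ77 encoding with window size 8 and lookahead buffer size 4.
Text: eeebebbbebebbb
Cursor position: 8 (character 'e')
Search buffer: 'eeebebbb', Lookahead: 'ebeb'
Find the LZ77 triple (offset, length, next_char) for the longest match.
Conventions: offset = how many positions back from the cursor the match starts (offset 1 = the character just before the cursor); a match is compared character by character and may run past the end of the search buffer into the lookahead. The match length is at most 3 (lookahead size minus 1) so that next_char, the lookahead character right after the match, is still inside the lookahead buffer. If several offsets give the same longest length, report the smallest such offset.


Try each offset into the search buffer:
  offset=1 (pos 7, char 'b'): match length 0
  offset=2 (pos 6, char 'b'): match length 0
  offset=3 (pos 5, char 'b'): match length 0
  offset=4 (pos 4, char 'e'): match length 2
  offset=5 (pos 3, char 'b'): match length 0
  offset=6 (pos 2, char 'e'): match length 3
  offset=7 (pos 1, char 'e'): match length 1
  offset=8 (pos 0, char 'e'): match length 1
Longest match has length 3 at offset 6.
next_char = character at position 8 + 3 = 11 -> 'b'

Best match: offset=6, length=3 (matching 'ebe' starting at position 2)
LZ77 triple: (6, 3, 'b')


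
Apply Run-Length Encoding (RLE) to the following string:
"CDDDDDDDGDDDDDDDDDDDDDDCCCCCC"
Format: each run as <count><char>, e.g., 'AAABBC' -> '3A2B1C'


Scanning runs left to right:
  i=0: run of 'C' x 1 -> '1C'
  i=1: run of 'D' x 7 -> '7D'
  i=8: run of 'G' x 1 -> '1G'
  i=9: run of 'D' x 14 -> '14D'
  i=23: run of 'C' x 6 -> '6C'

RLE = 1C7D1G14D6C


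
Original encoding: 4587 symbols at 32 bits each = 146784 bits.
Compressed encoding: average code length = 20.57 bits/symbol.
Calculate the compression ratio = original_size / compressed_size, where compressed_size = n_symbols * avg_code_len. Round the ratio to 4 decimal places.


original_size = n_symbols * orig_bits = 4587 * 32 = 146784 bits
compressed_size = n_symbols * avg_code_len = 4587 * 20.57 = 94354.59 bits
ratio = original_size / compressed_size = 146784 / 94354.59 = 1.5557

Compression ratio = 1.5557


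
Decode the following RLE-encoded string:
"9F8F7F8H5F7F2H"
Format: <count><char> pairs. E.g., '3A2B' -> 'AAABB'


Expanding each <count><char> pair:
  9F -> 'FFFFFFFFF'
  8F -> 'FFFFFFFF'
  7F -> 'FFFFFFF'
  8H -> 'HHHHHHHH'
  5F -> 'FFFFF'
  7F -> 'FFFFFFF'
  2H -> 'HH'

Decoded = FFFFFFFFFFFFFFFFFFFFFFFFHHHHHHHHFFFFFFFFFFFFHH


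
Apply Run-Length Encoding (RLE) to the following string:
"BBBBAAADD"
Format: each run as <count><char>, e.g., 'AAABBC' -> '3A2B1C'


Scanning runs left to right:
  i=0: run of 'B' x 4 -> '4B'
  i=4: run of 'A' x 3 -> '3A'
  i=7: run of 'D' x 2 -> '2D'

RLE = 4B3A2D


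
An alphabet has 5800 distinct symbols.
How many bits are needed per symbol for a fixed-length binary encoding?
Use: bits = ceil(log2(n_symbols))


log2(5800) = 12.5018
Bracket: 2^12 = 4096 < 5800 <= 2^13 = 8192
So ceil(log2(5800)) = 13

bits = ceil(log2(5800)) = ceil(12.5018) = 13 bits


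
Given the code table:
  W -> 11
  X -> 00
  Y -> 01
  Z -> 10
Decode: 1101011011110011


Decoding:
11 -> W
01 -> Y
01 -> Y
10 -> Z
11 -> W
11 -> W
00 -> X
11 -> W


Result: WYYZWWXW


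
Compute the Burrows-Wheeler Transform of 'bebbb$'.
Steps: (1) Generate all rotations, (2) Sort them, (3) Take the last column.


Rotations (sorted):
  0: $bebbb -> last char: b
  1: b$bebb -> last char: b
  2: bb$beb -> last char: b
  3: bbb$be -> last char: e
  4: bebbb$ -> last char: $
  5: ebbb$b -> last char: b


BWT = bbbe$b


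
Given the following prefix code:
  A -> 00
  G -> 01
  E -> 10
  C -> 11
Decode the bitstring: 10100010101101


Decoding step by step:
Bits 10 -> E
Bits 10 -> E
Bits 00 -> A
Bits 10 -> E
Bits 10 -> E
Bits 11 -> C
Bits 01 -> G


Decoded message: EEAEECG


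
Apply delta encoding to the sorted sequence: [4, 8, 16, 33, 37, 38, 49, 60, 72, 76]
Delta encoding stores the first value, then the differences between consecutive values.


First value: 4
Deltas:
  8 - 4 = 4
  16 - 8 = 8
  33 - 16 = 17
  37 - 33 = 4
  38 - 37 = 1
  49 - 38 = 11
  60 - 49 = 11
  72 - 60 = 12
  76 - 72 = 4


Delta encoded: [4, 4, 8, 17, 4, 1, 11, 11, 12, 4]


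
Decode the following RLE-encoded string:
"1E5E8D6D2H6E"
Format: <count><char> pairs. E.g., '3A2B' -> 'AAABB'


Expanding each <count><char> pair:
  1E -> 'E'
  5E -> 'EEEEE'
  8D -> 'DDDDDDDD'
  6D -> 'DDDDDD'
  2H -> 'HH'
  6E -> 'EEEEEE'

Decoded = EEEEEEDDDDDDDDDDDDDDHHEEEEEE


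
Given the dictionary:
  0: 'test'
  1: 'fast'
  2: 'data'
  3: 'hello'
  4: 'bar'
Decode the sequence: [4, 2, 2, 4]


Look up each index in the dictionary:
  4 -> 'bar'
  2 -> 'data'
  2 -> 'data'
  4 -> 'bar'

Decoded: "bar data data bar"


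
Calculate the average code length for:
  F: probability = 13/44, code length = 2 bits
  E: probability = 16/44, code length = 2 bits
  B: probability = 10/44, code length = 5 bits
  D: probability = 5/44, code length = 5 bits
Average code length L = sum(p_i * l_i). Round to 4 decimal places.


Weighted contributions p_i * l_i:
  F: (13/44) * 2 = 26/44
  E: (16/44) * 2 = 32/44
  B: (10/44) * 5 = 50/44
  D: (5/44) * 5 = 25/44
Sum = (26 + 32 + 50 + 25)/44 = 133/44

L = 133/44 = 3.0227 bits/symbol


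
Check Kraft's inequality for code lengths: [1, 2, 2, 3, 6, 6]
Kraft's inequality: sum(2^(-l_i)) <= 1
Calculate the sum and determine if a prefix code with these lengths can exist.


Sum = 2^(-1) + 2^(-2) + 2^(-2) + 2^(-3) + 2^(-6) + 2^(-6)
    = 0.5 + 0.25 + 0.25 + 0.125 + 0.015625 + 0.015625
    = 74/64 = 1.15625
Since 1.15625 > 1, Kraft's inequality is NOT satisfied.
A prefix code with these lengths CANNOT exist.

Kraft sum = 1.15625. Not satisfied.


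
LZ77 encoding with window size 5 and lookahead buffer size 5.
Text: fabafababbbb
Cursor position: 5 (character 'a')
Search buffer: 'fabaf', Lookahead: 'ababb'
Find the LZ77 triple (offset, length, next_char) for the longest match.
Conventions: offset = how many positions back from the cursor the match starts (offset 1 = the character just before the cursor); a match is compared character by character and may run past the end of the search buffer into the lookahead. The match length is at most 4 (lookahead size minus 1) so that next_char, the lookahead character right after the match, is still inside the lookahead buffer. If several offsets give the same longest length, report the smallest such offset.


Try each offset into the search buffer:
  offset=1 (pos 4, char 'f'): match length 0
  offset=2 (pos 3, char 'a'): match length 1
  offset=3 (pos 2, char 'b'): match length 0
  offset=4 (pos 1, char 'a'): match length 3
  offset=5 (pos 0, char 'f'): match length 0
Longest match has length 3 at offset 4.
next_char = character at position 5 + 3 = 8 -> 'b'

Best match: offset=4, length=3 (matching 'aba' starting at position 1)
LZ77 triple: (4, 3, 'b')


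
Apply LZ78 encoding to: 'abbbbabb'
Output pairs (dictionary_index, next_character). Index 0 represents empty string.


LZ78 encoding steps:
Dictionary: {0: ''}
Step 1: w='' (idx 0), next='a' -> output (0, 'a'), add 'a' as idx 1
Step 2: w='' (idx 0), next='b' -> output (0, 'b'), add 'b' as idx 2
Step 3: w='b' (idx 2), next='b' -> output (2, 'b'), add 'bb' as idx 3
Step 4: w='b' (idx 2), next='a' -> output (2, 'a'), add 'ba' as idx 4
Step 5: w='bb' (idx 3), end of input -> output (3, '')


Encoded: [(0, 'a'), (0, 'b'), (2, 'b'), (2, 'a'), (3, '')]


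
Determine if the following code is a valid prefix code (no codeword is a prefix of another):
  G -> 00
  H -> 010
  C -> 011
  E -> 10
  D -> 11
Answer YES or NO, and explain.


Checking each pair (does one codeword prefix another?):
  G='00' vs H='010': no prefix
  G='00' vs C='011': no prefix
  G='00' vs E='10': no prefix
  G='00' vs D='11': no prefix
  H='010' vs G='00': no prefix
  H='010' vs C='011': no prefix
  H='010' vs E='10': no prefix
  H='010' vs D='11': no prefix
  C='011' vs G='00': no prefix
  C='011' vs H='010': no prefix
  C='011' vs E='10': no prefix
  C='011' vs D='11': no prefix
  E='10' vs G='00': no prefix
  E='10' vs H='010': no prefix
  E='10' vs C='011': no prefix
  E='10' vs D='11': no prefix
  D='11' vs G='00': no prefix
  D='11' vs H='010': no prefix
  D='11' vs C='011': no prefix
  D='11' vs E='10': no prefix
No violation found over all pairs.

YES -- this is a valid prefix code. No codeword is a prefix of any other codeword.


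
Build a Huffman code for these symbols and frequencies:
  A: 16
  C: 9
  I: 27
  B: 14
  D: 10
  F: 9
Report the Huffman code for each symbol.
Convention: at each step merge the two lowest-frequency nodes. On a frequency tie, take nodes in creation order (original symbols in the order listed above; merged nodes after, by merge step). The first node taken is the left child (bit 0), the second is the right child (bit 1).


Huffman tree construction:
Step 1: Merge C(9) + F(9) = 18
Step 2: Merge D(10) + B(14) = 24
Step 3: Merge A(16) + (C+F)(18) = 34
Step 4: Merge (D+B)(24) + I(27) = 51
Step 5: Merge (A+(C+F))(34) + ((D+B)+I)(51) = 85
Read each symbol's code off the tree from the root (left child = 0, right child = 1).

Codes:
  A: 00 (length 2)
  C: 010 (length 3)
  I: 11 (length 2)
  B: 101 (length 3)
  D: 100 (length 3)
  F: 011 (length 3)
Average code length: 212/85 = 2.4941 bits/symbol


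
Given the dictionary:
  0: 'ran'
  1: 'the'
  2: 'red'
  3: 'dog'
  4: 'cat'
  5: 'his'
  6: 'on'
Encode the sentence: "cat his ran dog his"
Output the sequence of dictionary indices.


Look up each word in the dictionary:
  'cat' -> 4
  'his' -> 5
  'ran' -> 0
  'dog' -> 3
  'his' -> 5

Encoded: [4, 5, 0, 3, 5]


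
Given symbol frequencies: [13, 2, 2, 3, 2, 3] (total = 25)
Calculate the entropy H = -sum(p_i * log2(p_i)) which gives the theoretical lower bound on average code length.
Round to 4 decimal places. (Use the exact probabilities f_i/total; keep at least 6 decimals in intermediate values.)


Per-symbol terms -p_i * log2(p_i) with p_i = f_i/25:
  p = 13/25 = 0.520000: log2(p) = -0.943416, -p*log2(p) = 0.490577
  p = 2/25 = 0.080000: log2(p) = -3.643856, -p*log2(p) = 0.291508
  p = 2/25 = 0.080000: log2(p) = -3.643856, -p*log2(p) = 0.291508
  p = 3/25 = 0.120000: log2(p) = -3.058894, -p*log2(p) = 0.367067
  p = 2/25 = 0.080000: log2(p) = -3.643856, -p*log2(p) = 0.291508
  p = 3/25 = 0.120000: log2(p) = -3.058894, -p*log2(p) = 0.367067
H = 0.490577 + 0.291508 + 0.291508 + 0.367067 + 0.291508 + 0.367067 = 2.099235

H = 2.0992 bits/symbol


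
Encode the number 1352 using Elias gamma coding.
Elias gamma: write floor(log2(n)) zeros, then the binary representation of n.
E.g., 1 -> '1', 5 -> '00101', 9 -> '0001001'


num_bits = floor(log2(1352)) + 1 = 11
leading_zeros = num_bits - 1 = 10
binary(1352) = 10101001000

Elias gamma(1352) = '0000000000' + '10101001000' = 000000000010101001000 (21 bits)


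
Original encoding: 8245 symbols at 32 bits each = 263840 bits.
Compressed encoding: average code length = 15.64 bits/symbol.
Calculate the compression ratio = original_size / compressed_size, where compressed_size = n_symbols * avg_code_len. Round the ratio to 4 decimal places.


original_size = n_symbols * orig_bits = 8245 * 32 = 263840 bits
compressed_size = n_symbols * avg_code_len = 8245 * 15.64 = 128951.8 bits
ratio = original_size / compressed_size = 263840 / 128951.8 = 2.046

Compression ratio = 2.046


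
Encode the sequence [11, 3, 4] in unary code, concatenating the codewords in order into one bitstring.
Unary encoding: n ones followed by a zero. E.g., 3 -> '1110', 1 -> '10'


Encode each number as n ones followed by a terminating 0:
  11 -> 111111111110 (12 bits)
  3 -> 1110 (4 bits)
  4 -> 11110 (5 bits)
Total length = 12 + 4 + 5 = 21 bits.

Unary([11, 3, 4]) = 111111111110111011110 (21 bits)


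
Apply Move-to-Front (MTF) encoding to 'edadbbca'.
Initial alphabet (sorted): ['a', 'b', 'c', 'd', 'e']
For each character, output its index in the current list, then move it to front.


MTF encoding:
'e': index 4 in ['a', 'b', 'c', 'd', 'e'] -> ['e', 'a', 'b', 'c', 'd']
'd': index 4 in ['e', 'a', 'b', 'c', 'd'] -> ['d', 'e', 'a', 'b', 'c']
'a': index 2 in ['d', 'e', 'a', 'b', 'c'] -> ['a', 'd', 'e', 'b', 'c']
'd': index 1 in ['a', 'd', 'e', 'b', 'c'] -> ['d', 'a', 'e', 'b', 'c']
'b': index 3 in ['d', 'a', 'e', 'b', 'c'] -> ['b', 'd', 'a', 'e', 'c']
'b': index 0 in ['b', 'd', 'a', 'e', 'c'] -> ['b', 'd', 'a', 'e', 'c']
'c': index 4 in ['b', 'd', 'a', 'e', 'c'] -> ['c', 'b', 'd', 'a', 'e']
'a': index 3 in ['c', 'b', 'd', 'a', 'e'] -> ['a', 'c', 'b', 'd', 'e']


Output: [4, 4, 2, 1, 3, 0, 4, 3]


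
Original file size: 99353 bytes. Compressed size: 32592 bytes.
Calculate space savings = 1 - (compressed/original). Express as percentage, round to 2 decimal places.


ratio = compressed/original = 32592/99353 = 0.328042
savings = 1 - ratio = 1 - 0.328042 = 0.671958
as a percentage: 0.671958 * 100 = 67.2%

Space savings = 1 - 32592/99353 = 67.2%


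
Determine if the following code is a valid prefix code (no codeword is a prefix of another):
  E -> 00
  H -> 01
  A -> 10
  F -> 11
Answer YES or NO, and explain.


Checking each pair (does one codeword prefix another?):
  E='00' vs H='01': no prefix
  E='00' vs A='10': no prefix
  E='00' vs F='11': no prefix
  H='01' vs E='00': no prefix
  H='01' vs A='10': no prefix
  H='01' vs F='11': no prefix
  A='10' vs E='00': no prefix
  A='10' vs H='01': no prefix
  A='10' vs F='11': no prefix
  F='11' vs E='00': no prefix
  F='11' vs H='01': no prefix
  F='11' vs A='10': no prefix
No violation found over all pairs.

YES -- this is a valid prefix code. No codeword is a prefix of any other codeword.


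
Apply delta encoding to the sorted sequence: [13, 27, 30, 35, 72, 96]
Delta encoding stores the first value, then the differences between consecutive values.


First value: 13
Deltas:
  27 - 13 = 14
  30 - 27 = 3
  35 - 30 = 5
  72 - 35 = 37
  96 - 72 = 24


Delta encoded: [13, 14, 3, 5, 37, 24]


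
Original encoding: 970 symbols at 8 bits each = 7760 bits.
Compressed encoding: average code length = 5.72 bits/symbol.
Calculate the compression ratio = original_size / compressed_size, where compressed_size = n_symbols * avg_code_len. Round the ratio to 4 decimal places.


original_size = n_symbols * orig_bits = 970 * 8 = 7760 bits
compressed_size = n_symbols * avg_code_len = 970 * 5.72 = 5548.4 bits
ratio = original_size / compressed_size = 7760 / 5548.4 = 1.3986

Compression ratio = 1.3986


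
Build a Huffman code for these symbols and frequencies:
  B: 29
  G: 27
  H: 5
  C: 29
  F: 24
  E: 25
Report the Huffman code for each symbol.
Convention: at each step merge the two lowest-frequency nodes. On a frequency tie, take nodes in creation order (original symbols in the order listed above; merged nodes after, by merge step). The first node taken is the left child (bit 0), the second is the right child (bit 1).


Huffman tree construction:
Step 1: Merge H(5) + F(24) = 29
Step 2: Merge E(25) + G(27) = 52
Step 3: Merge B(29) + C(29) = 58
Step 4: Merge (H+F)(29) + (E+G)(52) = 81
Step 5: Merge (B+C)(58) + ((H+F)+(E+G))(81) = 139
Read each symbol's code off the tree from the root (left child = 0, right child = 1).

Codes:
  B: 00 (length 2)
  G: 111 (length 3)
  H: 100 (length 3)
  C: 01 (length 2)
  F: 101 (length 3)
  E: 110 (length 3)
Average code length: 359/139 = 2.5827 bits/symbol


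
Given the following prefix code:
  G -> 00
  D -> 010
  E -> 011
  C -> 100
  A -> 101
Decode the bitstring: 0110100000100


Decoding step by step:
Bits 011 -> E
Bits 010 -> D
Bits 00 -> G
Bits 00 -> G
Bits 100 -> C


Decoded message: EDGGC


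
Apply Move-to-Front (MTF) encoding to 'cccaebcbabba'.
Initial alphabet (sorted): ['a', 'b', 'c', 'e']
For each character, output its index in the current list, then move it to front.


MTF encoding:
'c': index 2 in ['a', 'b', 'c', 'e'] -> ['c', 'a', 'b', 'e']
'c': index 0 in ['c', 'a', 'b', 'e'] -> ['c', 'a', 'b', 'e']
'c': index 0 in ['c', 'a', 'b', 'e'] -> ['c', 'a', 'b', 'e']
'a': index 1 in ['c', 'a', 'b', 'e'] -> ['a', 'c', 'b', 'e']
'e': index 3 in ['a', 'c', 'b', 'e'] -> ['e', 'a', 'c', 'b']
'b': index 3 in ['e', 'a', 'c', 'b'] -> ['b', 'e', 'a', 'c']
'c': index 3 in ['b', 'e', 'a', 'c'] -> ['c', 'b', 'e', 'a']
'b': index 1 in ['c', 'b', 'e', 'a'] -> ['b', 'c', 'e', 'a']
'a': index 3 in ['b', 'c', 'e', 'a'] -> ['a', 'b', 'c', 'e']
'b': index 1 in ['a', 'b', 'c', 'e'] -> ['b', 'a', 'c', 'e']
'b': index 0 in ['b', 'a', 'c', 'e'] -> ['b', 'a', 'c', 'e']
'a': index 1 in ['b', 'a', 'c', 'e'] -> ['a', 'b', 'c', 'e']


Output: [2, 0, 0, 1, 3, 3, 3, 1, 3, 1, 0, 1]


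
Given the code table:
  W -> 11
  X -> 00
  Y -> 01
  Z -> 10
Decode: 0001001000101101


Decoding:
00 -> X
01 -> Y
00 -> X
10 -> Z
00 -> X
10 -> Z
11 -> W
01 -> Y


Result: XYXZXZWY


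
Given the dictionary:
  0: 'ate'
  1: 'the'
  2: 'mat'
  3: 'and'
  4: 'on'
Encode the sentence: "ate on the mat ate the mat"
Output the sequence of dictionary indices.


Look up each word in the dictionary:
  'ate' -> 0
  'on' -> 4
  'the' -> 1
  'mat' -> 2
  'ate' -> 0
  'the' -> 1
  'mat' -> 2

Encoded: [0, 4, 1, 2, 0, 1, 2]


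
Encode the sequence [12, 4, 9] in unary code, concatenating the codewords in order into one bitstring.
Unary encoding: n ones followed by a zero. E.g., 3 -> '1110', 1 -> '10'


Encode each number as n ones followed by a terminating 0:
  12 -> 1111111111110 (13 bits)
  4 -> 11110 (5 bits)
  9 -> 1111111110 (10 bits)
Total length = 13 + 5 + 10 = 28 bits.

Unary([12, 4, 9]) = 1111111111110111101111111110 (28 bits)


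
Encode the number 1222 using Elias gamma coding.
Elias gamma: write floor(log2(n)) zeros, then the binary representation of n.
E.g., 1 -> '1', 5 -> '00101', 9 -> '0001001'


num_bits = floor(log2(1222)) + 1 = 11
leading_zeros = num_bits - 1 = 10
binary(1222) = 10011000110

Elias gamma(1222) = '0000000000' + '10011000110' = 000000000010011000110 (21 bits)


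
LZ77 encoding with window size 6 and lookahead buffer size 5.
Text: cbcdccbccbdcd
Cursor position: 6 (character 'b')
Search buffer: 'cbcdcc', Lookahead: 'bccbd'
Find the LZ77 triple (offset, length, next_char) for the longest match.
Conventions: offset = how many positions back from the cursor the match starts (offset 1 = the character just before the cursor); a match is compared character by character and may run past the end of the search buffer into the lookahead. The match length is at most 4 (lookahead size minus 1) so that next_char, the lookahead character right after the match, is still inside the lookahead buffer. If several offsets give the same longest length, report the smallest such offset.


Try each offset into the search buffer:
  offset=1 (pos 5, char 'c'): match length 0
  offset=2 (pos 4, char 'c'): match length 0
  offset=3 (pos 3, char 'd'): match length 0
  offset=4 (pos 2, char 'c'): match length 0
  offset=5 (pos 1, char 'b'): match length 2
  offset=6 (pos 0, char 'c'): match length 0
Longest match has length 2 at offset 5.
next_char = character at position 6 + 2 = 8 -> 'c'

Best match: offset=5, length=2 (matching 'bc' starting at position 1)
LZ77 triple: (5, 2, 'c')


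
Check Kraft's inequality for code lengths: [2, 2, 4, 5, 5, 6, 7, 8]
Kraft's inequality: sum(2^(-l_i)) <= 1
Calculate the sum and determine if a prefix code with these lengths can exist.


Sum = 2^(-2) + 2^(-2) + 2^(-4) + 2^(-5) + 2^(-5) + 2^(-6) + 2^(-7) + 2^(-8)
    = 0.25 + 0.25 + 0.0625 + 0.03125 + 0.03125 + 0.015625 + 0.0078125 + 0.00390625
    = 167/256 = 0.65234375
Since 0.65234375 <= 1, Kraft's inequality IS satisfied.
A prefix code with these lengths CAN exist.

Kraft sum = 0.65234375. Satisfied.


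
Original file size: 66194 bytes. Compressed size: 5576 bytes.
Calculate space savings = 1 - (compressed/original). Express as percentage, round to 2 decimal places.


ratio = compressed/original = 5576/66194 = 0.084237
savings = 1 - ratio = 1 - 0.084237 = 0.915763
as a percentage: 0.915763 * 100 = 91.58%

Space savings = 1 - 5576/66194 = 91.58%


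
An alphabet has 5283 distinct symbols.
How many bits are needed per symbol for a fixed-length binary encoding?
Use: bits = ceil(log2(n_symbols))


log2(5283) = 12.3671
Bracket: 2^12 = 4096 < 5283 <= 2^13 = 8192
So ceil(log2(5283)) = 13

bits = ceil(log2(5283)) = ceil(12.3671) = 13 bits


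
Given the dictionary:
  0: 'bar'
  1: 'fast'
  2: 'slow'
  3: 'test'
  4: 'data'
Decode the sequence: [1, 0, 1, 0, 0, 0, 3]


Look up each index in the dictionary:
  1 -> 'fast'
  0 -> 'bar'
  1 -> 'fast'
  0 -> 'bar'
  0 -> 'bar'
  0 -> 'bar'
  3 -> 'test'

Decoded: "fast bar fast bar bar bar test"


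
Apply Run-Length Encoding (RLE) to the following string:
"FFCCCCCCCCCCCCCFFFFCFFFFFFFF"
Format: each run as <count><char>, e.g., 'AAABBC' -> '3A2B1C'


Scanning runs left to right:
  i=0: run of 'F' x 2 -> '2F'
  i=2: run of 'C' x 13 -> '13C'
  i=15: run of 'F' x 4 -> '4F'
  i=19: run of 'C' x 1 -> '1C'
  i=20: run of 'F' x 8 -> '8F'

RLE = 2F13C4F1C8F


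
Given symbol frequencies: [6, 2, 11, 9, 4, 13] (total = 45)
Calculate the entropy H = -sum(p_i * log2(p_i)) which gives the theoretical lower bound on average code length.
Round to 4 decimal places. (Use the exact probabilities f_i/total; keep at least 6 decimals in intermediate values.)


Per-symbol terms -p_i * log2(p_i) with p_i = f_i/45:
  p = 6/45 = 0.133333: log2(p) = -2.906891, -p*log2(p) = 0.387585
  p = 2/45 = 0.044444: log2(p) = -4.491853, -p*log2(p) = 0.199638
  p = 11/45 = 0.244444: log2(p) = -2.032421, -p*log2(p) = 0.496814
  p = 9/45 = 0.200000: log2(p) = -2.321928, -p*log2(p) = 0.464386
  p = 4/45 = 0.088889: log2(p) = -3.491853, -p*log2(p) = 0.310387
  p = 13/45 = 0.288889: log2(p) = -1.791413, -p*log2(p) = 0.517519
H = 0.387585 + 0.199638 + 0.496814 + 0.464386 + 0.310387 + 0.517519 = 2.376329

H = 2.3763 bits/symbol


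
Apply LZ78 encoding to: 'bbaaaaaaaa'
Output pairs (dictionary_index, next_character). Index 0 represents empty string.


LZ78 encoding steps:
Dictionary: {0: ''}
Step 1: w='' (idx 0), next='b' -> output (0, 'b'), add 'b' as idx 1
Step 2: w='b' (idx 1), next='a' -> output (1, 'a'), add 'ba' as idx 2
Step 3: w='' (idx 0), next='a' -> output (0, 'a'), add 'a' as idx 3
Step 4: w='a' (idx 3), next='a' -> output (3, 'a'), add 'aa' as idx 4
Step 5: w='aa' (idx 4), next='a' -> output (4, 'a'), add 'aaa' as idx 5
Step 6: w='a' (idx 3), end of input -> output (3, '')


Encoded: [(0, 'b'), (1, 'a'), (0, 'a'), (3, 'a'), (4, 'a'), (3, '')]


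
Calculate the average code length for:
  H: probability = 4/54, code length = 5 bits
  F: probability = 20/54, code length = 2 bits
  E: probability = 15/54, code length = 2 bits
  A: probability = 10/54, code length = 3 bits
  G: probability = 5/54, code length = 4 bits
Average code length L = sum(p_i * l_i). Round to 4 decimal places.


Weighted contributions p_i * l_i:
  H: (4/54) * 5 = 20/54
  F: (20/54) * 2 = 40/54
  E: (15/54) * 2 = 30/54
  A: (10/54) * 3 = 30/54
  G: (5/54) * 4 = 20/54
Sum = (20 + 40 + 30 + 30 + 20)/54 = 140/54

L = 140/54 = 2.5926 bits/symbol


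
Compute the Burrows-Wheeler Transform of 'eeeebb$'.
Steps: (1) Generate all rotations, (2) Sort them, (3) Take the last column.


Rotations (sorted):
  0: $eeeebb -> last char: b
  1: b$eeeeb -> last char: b
  2: bb$eeee -> last char: e
  3: ebb$eee -> last char: e
  4: eebb$ee -> last char: e
  5: eeebb$e -> last char: e
  6: eeeebb$ -> last char: $


BWT = bbeeee$


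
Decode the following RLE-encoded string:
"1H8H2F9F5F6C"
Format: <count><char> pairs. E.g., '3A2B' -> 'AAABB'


Expanding each <count><char> pair:
  1H -> 'H'
  8H -> 'HHHHHHHH'
  2F -> 'FF'
  9F -> 'FFFFFFFFF'
  5F -> 'FFFFF'
  6C -> 'CCCCCC'

Decoded = HHHHHHHHHFFFFFFFFFFFFFFFFCCCCCC


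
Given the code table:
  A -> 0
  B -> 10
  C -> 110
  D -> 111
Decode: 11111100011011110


Decoding:
111 -> D
111 -> D
0 -> A
0 -> A
0 -> A
110 -> C
111 -> D
10 -> B


Result: DDAAACDB


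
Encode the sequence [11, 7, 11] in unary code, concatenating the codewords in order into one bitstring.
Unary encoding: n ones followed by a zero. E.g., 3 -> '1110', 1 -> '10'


Encode each number as n ones followed by a terminating 0:
  11 -> 111111111110 (12 bits)
  7 -> 11111110 (8 bits)
  11 -> 111111111110 (12 bits)
Total length = 12 + 8 + 12 = 32 bits.

Unary([11, 7, 11]) = 11111111111011111110111111111110 (32 bits)


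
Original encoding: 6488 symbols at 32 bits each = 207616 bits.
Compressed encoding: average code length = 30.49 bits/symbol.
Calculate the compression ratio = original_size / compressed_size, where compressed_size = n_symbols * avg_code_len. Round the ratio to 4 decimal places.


original_size = n_symbols * orig_bits = 6488 * 32 = 207616 bits
compressed_size = n_symbols * avg_code_len = 6488 * 30.49 = 197819.12 bits
ratio = original_size / compressed_size = 207616 / 197819.12 = 1.0495

Compression ratio = 1.0495


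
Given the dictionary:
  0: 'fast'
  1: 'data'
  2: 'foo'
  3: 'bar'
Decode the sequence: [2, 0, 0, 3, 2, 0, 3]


Look up each index in the dictionary:
  2 -> 'foo'
  0 -> 'fast'
  0 -> 'fast'
  3 -> 'bar'
  2 -> 'foo'
  0 -> 'fast'
  3 -> 'bar'

Decoded: "foo fast fast bar foo fast bar"


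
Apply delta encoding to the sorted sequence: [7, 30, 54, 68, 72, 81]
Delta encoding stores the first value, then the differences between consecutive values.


First value: 7
Deltas:
  30 - 7 = 23
  54 - 30 = 24
  68 - 54 = 14
  72 - 68 = 4
  81 - 72 = 9


Delta encoded: [7, 23, 24, 14, 4, 9]


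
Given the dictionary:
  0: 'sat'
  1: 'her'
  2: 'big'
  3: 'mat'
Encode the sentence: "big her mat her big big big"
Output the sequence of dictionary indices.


Look up each word in the dictionary:
  'big' -> 2
  'her' -> 1
  'mat' -> 3
  'her' -> 1
  'big' -> 2
  'big' -> 2
  'big' -> 2

Encoded: [2, 1, 3, 1, 2, 2, 2]


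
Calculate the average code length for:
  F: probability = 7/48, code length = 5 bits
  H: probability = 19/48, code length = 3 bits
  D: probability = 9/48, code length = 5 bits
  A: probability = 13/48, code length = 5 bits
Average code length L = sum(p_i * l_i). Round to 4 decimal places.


Weighted contributions p_i * l_i:
  F: (7/48) * 5 = 35/48
  H: (19/48) * 3 = 57/48
  D: (9/48) * 5 = 45/48
  A: (13/48) * 5 = 65/48
Sum = (35 + 57 + 45 + 65)/48 = 202/48

L = 202/48 = 4.2083 bits/symbol


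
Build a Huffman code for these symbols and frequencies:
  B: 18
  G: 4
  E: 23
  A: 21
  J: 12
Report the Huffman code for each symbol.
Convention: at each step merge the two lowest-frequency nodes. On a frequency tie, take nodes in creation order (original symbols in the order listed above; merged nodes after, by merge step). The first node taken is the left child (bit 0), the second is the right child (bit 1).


Huffman tree construction:
Step 1: Merge G(4) + J(12) = 16
Step 2: Merge (G+J)(16) + B(18) = 34
Step 3: Merge A(21) + E(23) = 44
Step 4: Merge ((G+J)+B)(34) + (A+E)(44) = 78
Read each symbol's code off the tree from the root (left child = 0, right child = 1).

Codes:
  B: 01 (length 2)
  G: 000 (length 3)
  E: 11 (length 2)
  A: 10 (length 2)
  J: 001 (length 3)
Average code length: 172/78 = 2.2051 bits/symbol


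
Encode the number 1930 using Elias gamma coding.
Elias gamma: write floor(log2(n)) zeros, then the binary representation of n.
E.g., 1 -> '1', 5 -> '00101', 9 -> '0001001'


num_bits = floor(log2(1930)) + 1 = 11
leading_zeros = num_bits - 1 = 10
binary(1930) = 11110001010

Elias gamma(1930) = '0000000000' + '11110001010' = 000000000011110001010 (21 bits)


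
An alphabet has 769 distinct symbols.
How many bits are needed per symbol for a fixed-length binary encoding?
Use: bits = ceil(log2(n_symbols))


log2(769) = 9.5868
Bracket: 2^9 = 512 < 769 <= 2^10 = 1024
So ceil(log2(769)) = 10

bits = ceil(log2(769)) = ceil(9.5868) = 10 bits


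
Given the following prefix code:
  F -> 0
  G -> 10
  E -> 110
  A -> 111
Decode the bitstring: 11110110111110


Decoding step by step:
Bits 111 -> A
Bits 10 -> G
Bits 110 -> E
Bits 111 -> A
Bits 110 -> E


Decoded message: AGEAE


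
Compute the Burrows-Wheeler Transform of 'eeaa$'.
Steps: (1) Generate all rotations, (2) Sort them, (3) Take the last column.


Rotations (sorted):
  0: $eeaa -> last char: a
  1: a$eea -> last char: a
  2: aa$ee -> last char: e
  3: eaa$e -> last char: e
  4: eeaa$ -> last char: $


BWT = aaee$


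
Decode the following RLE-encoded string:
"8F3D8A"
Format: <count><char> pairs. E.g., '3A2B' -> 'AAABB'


Expanding each <count><char> pair:
  8F -> 'FFFFFFFF'
  3D -> 'DDD'
  8A -> 'AAAAAAAA'

Decoded = FFFFFFFFDDDAAAAAAAA


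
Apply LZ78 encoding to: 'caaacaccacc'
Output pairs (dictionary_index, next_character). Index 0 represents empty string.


LZ78 encoding steps:
Dictionary: {0: ''}
Step 1: w='' (idx 0), next='c' -> output (0, 'c'), add 'c' as idx 1
Step 2: w='' (idx 0), next='a' -> output (0, 'a'), add 'a' as idx 2
Step 3: w='a' (idx 2), next='a' -> output (2, 'a'), add 'aa' as idx 3
Step 4: w='c' (idx 1), next='a' -> output (1, 'a'), add 'ca' as idx 4
Step 5: w='c' (idx 1), next='c' -> output (1, 'c'), add 'cc' as idx 5
Step 6: w='a' (idx 2), next='c' -> output (2, 'c'), add 'ac' as idx 6
Step 7: w='c' (idx 1), end of input -> output (1, '')


Encoded: [(0, 'c'), (0, 'a'), (2, 'a'), (1, 'a'), (1, 'c'), (2, 'c'), (1, '')]


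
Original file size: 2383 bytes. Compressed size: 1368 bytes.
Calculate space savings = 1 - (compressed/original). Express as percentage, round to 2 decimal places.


ratio = compressed/original = 1368/2383 = 0.574066
savings = 1 - ratio = 1 - 0.574066 = 0.425934
as a percentage: 0.425934 * 100 = 42.59%

Space savings = 1 - 1368/2383 = 42.59%


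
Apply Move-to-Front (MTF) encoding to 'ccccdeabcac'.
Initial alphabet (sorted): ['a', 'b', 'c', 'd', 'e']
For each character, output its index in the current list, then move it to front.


MTF encoding:
'c': index 2 in ['a', 'b', 'c', 'd', 'e'] -> ['c', 'a', 'b', 'd', 'e']
'c': index 0 in ['c', 'a', 'b', 'd', 'e'] -> ['c', 'a', 'b', 'd', 'e']
'c': index 0 in ['c', 'a', 'b', 'd', 'e'] -> ['c', 'a', 'b', 'd', 'e']
'c': index 0 in ['c', 'a', 'b', 'd', 'e'] -> ['c', 'a', 'b', 'd', 'e']
'd': index 3 in ['c', 'a', 'b', 'd', 'e'] -> ['d', 'c', 'a', 'b', 'e']
'e': index 4 in ['d', 'c', 'a', 'b', 'e'] -> ['e', 'd', 'c', 'a', 'b']
'a': index 3 in ['e', 'd', 'c', 'a', 'b'] -> ['a', 'e', 'd', 'c', 'b']
'b': index 4 in ['a', 'e', 'd', 'c', 'b'] -> ['b', 'a', 'e', 'd', 'c']
'c': index 4 in ['b', 'a', 'e', 'd', 'c'] -> ['c', 'b', 'a', 'e', 'd']
'a': index 2 in ['c', 'b', 'a', 'e', 'd'] -> ['a', 'c', 'b', 'e', 'd']
'c': index 1 in ['a', 'c', 'b', 'e', 'd'] -> ['c', 'a', 'b', 'e', 'd']


Output: [2, 0, 0, 0, 3, 4, 3, 4, 4, 2, 1]


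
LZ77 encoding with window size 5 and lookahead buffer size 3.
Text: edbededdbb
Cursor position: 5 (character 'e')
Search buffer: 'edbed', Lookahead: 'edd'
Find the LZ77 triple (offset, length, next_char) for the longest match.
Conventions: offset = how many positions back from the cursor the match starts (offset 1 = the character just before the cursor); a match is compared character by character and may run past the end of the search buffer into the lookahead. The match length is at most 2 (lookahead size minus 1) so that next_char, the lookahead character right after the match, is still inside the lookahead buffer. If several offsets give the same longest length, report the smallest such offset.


Try each offset into the search buffer:
  offset=1 (pos 4, char 'd'): match length 0
  offset=2 (pos 3, char 'e'): match length 2
  offset=3 (pos 2, char 'b'): match length 0
  offset=4 (pos 1, char 'd'): match length 0
  offset=5 (pos 0, char 'e'): match length 2
Longest match has length 2, found at offsets 2, 5; take the smallest, offset 2.
next_char = character at position 5 + 2 = 7 -> 'd'

Best match: offset=2, length=2 (matching 'ed' starting at position 3)
LZ77 triple: (2, 2, 'd')


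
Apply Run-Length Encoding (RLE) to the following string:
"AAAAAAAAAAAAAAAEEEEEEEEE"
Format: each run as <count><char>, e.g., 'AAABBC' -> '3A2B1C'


Scanning runs left to right:
  i=0: run of 'A' x 15 -> '15A'
  i=15: run of 'E' x 9 -> '9E'

RLE = 15A9E


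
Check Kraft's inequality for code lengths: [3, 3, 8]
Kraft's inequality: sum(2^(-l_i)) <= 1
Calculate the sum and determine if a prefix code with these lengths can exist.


Sum = 2^(-3) + 2^(-3) + 2^(-8)
    = 0.125 + 0.125 + 0.00390625
    = 65/256 = 0.25390625
Since 0.25390625 <= 1, Kraft's inequality IS satisfied.
A prefix code with these lengths CAN exist.

Kraft sum = 0.25390625. Satisfied.
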